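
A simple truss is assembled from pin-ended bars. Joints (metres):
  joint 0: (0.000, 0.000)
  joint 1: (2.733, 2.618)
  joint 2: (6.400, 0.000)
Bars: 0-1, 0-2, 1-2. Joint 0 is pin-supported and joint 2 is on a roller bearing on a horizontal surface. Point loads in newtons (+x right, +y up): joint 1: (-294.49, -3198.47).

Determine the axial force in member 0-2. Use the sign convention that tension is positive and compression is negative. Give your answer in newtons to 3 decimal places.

1744.391

N=3 nodes, M=3 members, R=3 reactions → 2N=6, M+R=6
member 0 (0-1): L=3.7846, (cx,cy)=(0.7221,0.6918)
member 1 (0-2): L=6.4000, (cx,cy)=(1.0000,0.0000)
member 2 (1-2): L=4.5056, (cx,cy)=(0.8139,-0.5810)
solve A·x = −loads:
  F[0-1] = -2823.4001 N (compression)
  F[0-2] = +1744.3908 N (tension)
  F[1-2] = -2143.3327 N (compression)
  Rx@0 = +294.4900 N
  Ry@0 = +1953.0882 N
  Ry@2 = +1245.3818 N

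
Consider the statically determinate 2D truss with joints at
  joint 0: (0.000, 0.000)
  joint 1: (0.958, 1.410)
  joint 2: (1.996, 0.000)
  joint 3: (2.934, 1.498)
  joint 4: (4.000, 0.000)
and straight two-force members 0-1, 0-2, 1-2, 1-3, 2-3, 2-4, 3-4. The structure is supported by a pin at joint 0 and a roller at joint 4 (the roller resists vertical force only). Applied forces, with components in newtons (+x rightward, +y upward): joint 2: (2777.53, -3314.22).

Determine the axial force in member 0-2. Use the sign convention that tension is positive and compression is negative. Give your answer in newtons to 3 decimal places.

3905.676

N=5 nodes, M=7 members, R=3 reactions → 2N=10, M+R=10
member 0 (0-1): L=1.7047, (cx,cy)=(0.5620,0.8271)
member 1 (0-2): L=1.9960, (cx,cy)=(1.0000,0.0000)
member 2 (1-2): L=1.7509, (cx,cy)=(0.5928,-0.8053)
member 3 (1-3): L=1.9780, (cx,cy)=(0.9990,0.0445)
member 4 (2-3): L=1.7674, (cx,cy)=(0.5307,0.8476)
member 5 (2-4): L=2.0040, (cx,cy)=(1.0000,0.0000)
member 6 (3-4): L=1.8386, (cx,cy)=(0.5798,-0.8148)
solve A·x = −loads:
  F[0-1] = -2007.4170 N (compression)
  F[0-2] = +3905.6764 N (tension)
  F[1-2] = +1935.9761 N (tension)
  F[1-3] = -2278.1423 N (compression)
  F[2-3] = +2070.8452 N (tension)
  F[2-4] = +1176.8667 N (tension)
  F[3-4] = -2029.7920 N (compression)
  Rx@0 = -2777.5300 N
  Ry@0 = +1660.4242 N
  Ry@4 = +1653.7958 N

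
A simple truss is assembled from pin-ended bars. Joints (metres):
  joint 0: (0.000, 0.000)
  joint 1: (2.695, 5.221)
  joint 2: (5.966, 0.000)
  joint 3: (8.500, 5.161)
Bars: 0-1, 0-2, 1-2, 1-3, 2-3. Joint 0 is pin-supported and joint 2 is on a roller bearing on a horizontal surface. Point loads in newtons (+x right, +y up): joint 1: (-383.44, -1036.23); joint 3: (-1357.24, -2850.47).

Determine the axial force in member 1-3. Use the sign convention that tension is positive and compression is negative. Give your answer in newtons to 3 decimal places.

N=4 nodes, M=5 members, R=3 reactions → 2N=8, M+R=8
member 0 (0-1): L=5.8755, (cx,cy)=(0.4587,0.8886)
member 1 (0-2): L=5.9660, (cx,cy)=(1.0000,0.0000)
member 2 (1-2): L=6.1610, (cx,cy)=(0.5309,-0.8474)
member 3 (1-3): L=5.8053, (cx,cy)=(0.9999,-0.0103)
member 4 (2-3): L=5.7495, (cx,cy)=(0.4407,0.8976)
solve A·x = −loads:
  F[0-1] = -975.7955 N (compression)
  F[0-2] = -1293.1002 N (compression)
  F[1-2] = -200.1039 N (compression)
  F[1-3] = +42.1012 N (tension)
  F[2-3] = -3175.0352 N (compression)
  Rx@0 = +1740.6800 N
  Ry@0 = +867.0924 N
  Ry@2 = +3019.6076 N

42.101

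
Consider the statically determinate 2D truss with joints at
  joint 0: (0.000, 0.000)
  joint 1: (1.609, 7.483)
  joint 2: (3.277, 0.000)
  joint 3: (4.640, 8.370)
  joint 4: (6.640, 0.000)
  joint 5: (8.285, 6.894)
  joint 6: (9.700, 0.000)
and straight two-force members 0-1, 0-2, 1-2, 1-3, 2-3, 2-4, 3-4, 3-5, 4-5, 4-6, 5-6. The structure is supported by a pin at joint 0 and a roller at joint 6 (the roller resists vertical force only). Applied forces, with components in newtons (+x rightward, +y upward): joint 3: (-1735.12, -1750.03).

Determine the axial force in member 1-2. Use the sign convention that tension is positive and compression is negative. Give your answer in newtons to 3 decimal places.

2172.192

N=7 nodes, M=11 members, R=3 reactions → 2N=14, M+R=14
member 0 (0-1): L=7.6540, (cx,cy)=(0.2102,0.9777)
member 1 (0-2): L=3.2770, (cx,cy)=(1.0000,0.0000)
member 2 (1-2): L=7.6666, (cx,cy)=(0.2176,-0.9760)
member 3 (1-3): L=3.1581, (cx,cy)=(0.9597,0.2809)
member 4 (2-3): L=8.4803, (cx,cy)=(0.1607,0.9870)
member 5 (2-4): L=3.3630, (cx,cy)=(1.0000,0.0000)
member 6 (3-4): L=8.6056, (cx,cy)=(0.2324,-0.9726)
member 7 (3-5): L=3.9325, (cx,cy)=(0.9269,-0.3753)
member 8 (4-5): L=7.0875, (cx,cy)=(0.2321,0.9727)
member 9 (4-6): L=3.0600, (cx,cy)=(1.0000,0.0000)
member 10 (5-6): L=7.0377, (cx,cy)=(0.2011,-0.9796)
solve A·x = −loads:
  F[0-1] = -2465.1990 N (compression)
  F[0-2] = -1216.8956 N (compression)
  F[1-2] = +2172.1915 N (tension)
  F[1-3] = -1032.3741 N (compression)
  F[2-3] = -2148.0854 N (compression)
  F[2-4] = -399.0472 N (compression)
  F[3-4] = +567.4326 N (tension)
  F[3-5] = +288.2462 N (tension)
  F[4-5] = -567.3896 N (compression)
  F[4-6] = -135.4829 N (compression)
  F[5-6] = +673.8446 N (tension)
  Rx@0 = +1735.1200 N
  Ry@0 = +2410.1140 N
  Ry@6 = -660.0840 N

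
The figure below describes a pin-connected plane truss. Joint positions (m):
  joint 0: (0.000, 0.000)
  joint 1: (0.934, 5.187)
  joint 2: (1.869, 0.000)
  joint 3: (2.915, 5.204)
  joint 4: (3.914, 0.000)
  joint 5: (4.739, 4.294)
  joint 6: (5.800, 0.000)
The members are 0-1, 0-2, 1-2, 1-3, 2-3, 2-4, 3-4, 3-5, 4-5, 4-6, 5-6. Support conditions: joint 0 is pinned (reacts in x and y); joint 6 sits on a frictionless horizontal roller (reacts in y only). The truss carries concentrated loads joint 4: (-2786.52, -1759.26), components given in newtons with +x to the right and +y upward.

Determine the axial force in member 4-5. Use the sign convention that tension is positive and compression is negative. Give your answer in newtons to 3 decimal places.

967.176

N=7 nodes, M=11 members, R=3 reactions → 2N=14, M+R=14
member 0 (0-1): L=5.2704, (cx,cy)=(0.1772,0.9842)
member 1 (0-2): L=1.8690, (cx,cy)=(1.0000,0.0000)
member 2 (1-2): L=5.2706, (cx,cy)=(0.1774,-0.9841)
member 3 (1-3): L=1.9811, (cx,cy)=(1.0000,0.0086)
member 4 (2-3): L=5.3081, (cx,cy)=(0.1971,0.9804)
member 5 (2-4): L=2.0450, (cx,cy)=(1.0000,0.0000)
member 6 (3-4): L=5.2990, (cx,cy)=(0.1885,-0.9821)
member 7 (3-5): L=2.0384, (cx,cy)=(0.8948,-0.4464)
member 8 (4-5): L=4.3725, (cx,cy)=(0.1887,0.9820)
member 9 (4-6): L=1.8860, (cx,cy)=(1.0000,0.0000)
member 10 (5-6): L=4.4231, (cx,cy)=(0.2399,-0.9708)
solve A·x = −loads:
  F[0-1] = -581.2630 N (compression)
  F[0-2] = -2683.5112 N (compression)
  F[1-2] = +579.4879 N (tension)
  F[1-3] = -205.8171 N (compression)
  F[2-3] = -581.7028 N (compression)
  F[2-4] = -2466.0813 N (compression)
  F[3-4] = +824.2350 N (tension)
  F[3-5] = -531.7587 N (compression)
  F[4-5] = +967.1763 N (tension)
  F[4-6] = +293.3433 N (tension)
  F[5-6] = -1222.9012 N (compression)
  Rx@0 = +2786.5200 N
  Ry@0 = +572.0628 N
  Ry@6 = +1187.1972 N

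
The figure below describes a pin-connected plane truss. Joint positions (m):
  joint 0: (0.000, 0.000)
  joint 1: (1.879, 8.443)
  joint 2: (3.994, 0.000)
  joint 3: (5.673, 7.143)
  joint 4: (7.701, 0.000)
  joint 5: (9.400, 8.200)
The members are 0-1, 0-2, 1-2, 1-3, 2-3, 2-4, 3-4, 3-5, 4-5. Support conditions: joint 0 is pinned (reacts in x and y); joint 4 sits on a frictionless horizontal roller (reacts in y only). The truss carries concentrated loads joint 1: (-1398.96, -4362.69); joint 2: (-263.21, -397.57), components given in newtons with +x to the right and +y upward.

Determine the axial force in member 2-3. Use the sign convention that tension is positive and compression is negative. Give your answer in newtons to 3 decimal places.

-225.781

N=6 nodes, M=9 members, R=3 reactions → 2N=12, M+R=12
member 0 (0-1): L=8.6496, (cx,cy)=(0.2172,0.9761)
member 1 (0-2): L=3.9940, (cx,cy)=(1.0000,0.0000)
member 2 (1-2): L=8.7039, (cx,cy)=(0.2430,-0.9700)
member 3 (1-3): L=4.0105, (cx,cy)=(0.9460,-0.3241)
member 4 (2-3): L=7.3377, (cx,cy)=(0.2288,0.9735)
member 5 (2-4): L=3.7070, (cx,cy)=(1.0000,0.0000)
member 6 (3-4): L=7.4253, (cx,cy)=(0.2731,-0.9620)
member 7 (3-5): L=3.8740, (cx,cy)=(0.9621,0.2728)
member 8 (4-5): L=8.3742, (cx,cy)=(0.2029,0.9792)
solve A·x = −loads:
  F[0-1] = -5146.2441 N (compression)
  F[0-2] = -544.2180 N (compression)
  F[1-2] = +636.4364 N (tension)
  F[1-3] = +133.5688 N (tension)
  F[2-3] = -225.7811 N (compression)
  F[2-4] = -74.6941 N (compression)
  F[3-4] = +273.4845 N (tension)
  F[3-5] = +0.0000 N (tension)
  F[4-5] = -0.0000 N (compression)
  Rx@0 = +1662.1700 N
  Ry@0 = +5023.3466 N
  Ry@4 = -263.0866 N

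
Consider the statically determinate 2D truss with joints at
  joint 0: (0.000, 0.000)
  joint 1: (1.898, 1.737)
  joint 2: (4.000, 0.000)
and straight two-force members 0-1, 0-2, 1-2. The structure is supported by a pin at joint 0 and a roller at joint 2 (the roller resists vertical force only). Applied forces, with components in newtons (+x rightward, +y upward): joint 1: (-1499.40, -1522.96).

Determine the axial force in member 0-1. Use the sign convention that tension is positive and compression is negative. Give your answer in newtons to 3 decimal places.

N=3 nodes, M=3 members, R=3 reactions → 2N=6, M+R=6
member 0 (0-1): L=2.5729, (cx,cy)=(0.7377,0.6751)
member 1 (0-2): L=4.0000, (cx,cy)=(1.0000,0.0000)
member 2 (1-2): L=2.7268, (cx,cy)=(0.7709,-0.6370)
solve A·x = −loads:
  F[0-1] = -2149.8653 N (compression)
  F[0-2] = +86.5609 N (tension)
  F[1-2] = -112.2913 N (compression)
  Rx@0 = +1499.4000 N
  Ry@0 = +1451.4299 N
  Ry@2 = +71.5301 N

-2149.865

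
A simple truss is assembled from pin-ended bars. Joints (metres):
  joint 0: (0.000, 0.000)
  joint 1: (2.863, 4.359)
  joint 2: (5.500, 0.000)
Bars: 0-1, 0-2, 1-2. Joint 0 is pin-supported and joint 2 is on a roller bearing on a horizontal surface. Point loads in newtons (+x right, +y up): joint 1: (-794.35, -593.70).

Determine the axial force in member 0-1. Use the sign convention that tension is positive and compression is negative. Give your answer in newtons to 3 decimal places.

N=3 nodes, M=3 members, R=3 reactions → 2N=6, M+R=6
member 0 (0-1): L=5.2151, (cx,cy)=(0.5490,0.8358)
member 1 (0-2): L=5.5000, (cx,cy)=(1.0000,0.0000)
member 2 (1-2): L=5.0946, (cx,cy)=(0.5176,-0.8556)
solve A·x = −loads:
  F[0-1] = -1093.7677 N (compression)
  F[0-2] = -193.8946 N (compression)
  F[1-2] = +374.5960 N (tension)
  Rx@0 = +794.3500 N
  Ry@0 = +914.2106 N
  Ry@2 = -320.5106 N

-1093.768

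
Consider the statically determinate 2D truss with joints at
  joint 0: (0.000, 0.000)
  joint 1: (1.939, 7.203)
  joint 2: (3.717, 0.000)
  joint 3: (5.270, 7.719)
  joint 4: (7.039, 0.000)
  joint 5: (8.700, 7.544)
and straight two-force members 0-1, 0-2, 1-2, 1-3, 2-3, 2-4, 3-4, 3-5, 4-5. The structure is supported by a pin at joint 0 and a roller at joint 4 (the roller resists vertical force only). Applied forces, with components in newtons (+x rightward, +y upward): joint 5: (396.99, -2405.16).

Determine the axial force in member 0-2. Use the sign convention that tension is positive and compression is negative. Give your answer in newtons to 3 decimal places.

N=6 nodes, M=9 members, R=3 reactions → 2N=12, M+R=12
member 0 (0-1): L=7.4594, (cx,cy)=(0.2599,0.9656)
member 1 (0-2): L=3.7170, (cx,cy)=(1.0000,0.0000)
member 2 (1-2): L=7.4192, (cx,cy)=(0.2396,-0.9709)
member 3 (1-3): L=3.3707, (cx,cy)=(0.9882,0.1531)
member 4 (2-3): L=7.8737, (cx,cy)=(0.1972,0.9804)
member 5 (2-4): L=3.3220, (cx,cy)=(1.0000,0.0000)
member 6 (3-4): L=7.9191, (cx,cy)=(0.2234,-0.9747)
member 7 (3-5): L=3.4345, (cx,cy)=(0.9987,-0.0510)
member 8 (4-5): L=7.7247, (cx,cy)=(0.2150,0.9766)
solve A·x = −loads:
  F[0-1] = +1028.3698 N (tension)
  F[0-2] = +129.6757 N (tension)
  F[1-2] = -944.0733 N (compression)
  F[1-3] = +499.4468 N (tension)
  F[2-3] = +934.9291 N (tension)
  F[2-4] = -280.9750 N (compression)
  F[3-4] = -1066.7224 N (compression)
  F[3-5] = +917.4451 N (tension)
  F[4-5] = -2414.9003 N (compression)
  Rx@0 = -396.9900 N
  Ry@0 = -993.0194 N
  Ry@4 = +3398.1794 N

129.676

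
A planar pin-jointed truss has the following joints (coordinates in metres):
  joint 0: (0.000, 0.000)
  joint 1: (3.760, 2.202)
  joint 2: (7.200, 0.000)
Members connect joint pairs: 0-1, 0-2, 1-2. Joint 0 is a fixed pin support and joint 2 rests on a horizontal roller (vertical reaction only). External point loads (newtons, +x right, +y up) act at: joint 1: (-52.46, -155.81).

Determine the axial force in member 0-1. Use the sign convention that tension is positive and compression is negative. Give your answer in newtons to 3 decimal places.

N=3 nodes, M=3 members, R=3 reactions → 2N=6, M+R=6
member 0 (0-1): L=4.3573, (cx,cy)=(0.8629,0.5054)
member 1 (0-2): L=7.2000, (cx,cy)=(1.0000,0.0000)
member 2 (1-2): L=4.0844, (cx,cy)=(0.8422,-0.5391)
solve A·x = −loads:
  F[0-1] = -179.0557 N (compression)
  F[0-2] = +102.0493 N (tension)
  F[1-2] = -121.1661 N (compression)
  Rx@0 = +52.4600 N
  Ry@0 = +90.4866 N
  Ry@2 = +65.3234 N

-179.056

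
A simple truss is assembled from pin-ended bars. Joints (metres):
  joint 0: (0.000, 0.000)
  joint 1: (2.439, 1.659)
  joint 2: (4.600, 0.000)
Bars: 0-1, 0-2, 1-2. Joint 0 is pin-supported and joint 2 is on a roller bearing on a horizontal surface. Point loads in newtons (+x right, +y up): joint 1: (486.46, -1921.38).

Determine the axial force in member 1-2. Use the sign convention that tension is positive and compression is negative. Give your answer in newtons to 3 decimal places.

-1961.075

N=3 nodes, M=3 members, R=3 reactions → 2N=6, M+R=6
member 0 (0-1): L=2.9497, (cx,cy)=(0.8269,0.5624)
member 1 (0-2): L=4.6000, (cx,cy)=(1.0000,0.0000)
member 2 (1-2): L=2.7244, (cx,cy)=(0.7932,-0.6089)
solve A·x = −loads:
  F[0-1] = -1292.9597 N (compression)
  F[0-2] = +1555.5448 N (tension)
  F[1-2] = -1961.0747 N (compression)
  Rx@0 = -486.4600 N
  Ry@0 = +727.1881 N
  Ry@2 = +1194.1919 N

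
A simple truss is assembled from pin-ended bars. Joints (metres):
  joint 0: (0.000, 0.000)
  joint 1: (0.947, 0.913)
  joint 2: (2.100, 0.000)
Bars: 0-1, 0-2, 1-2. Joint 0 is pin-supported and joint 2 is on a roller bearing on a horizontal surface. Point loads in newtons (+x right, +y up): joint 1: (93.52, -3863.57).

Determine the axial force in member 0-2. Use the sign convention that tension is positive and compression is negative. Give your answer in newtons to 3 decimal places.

2251.627

N=3 nodes, M=3 members, R=3 reactions → 2N=6, M+R=6
member 0 (0-1): L=1.3154, (cx,cy)=(0.7199,0.6941)
member 1 (0-2): L=2.1000, (cx,cy)=(1.0000,0.0000)
member 2 (1-2): L=1.4707, (cx,cy)=(0.7840,-0.6208)
solve A·x = −loads:
  F[0-1] = -2997.7370 N (compression)
  F[0-2] = +2251.6272 N (tension)
  F[1-2] = -2872.0581 N (compression)
  Rx@0 = -93.5200 N
  Ry@0 = +2080.6250 N
  Ry@2 = +1782.9450 N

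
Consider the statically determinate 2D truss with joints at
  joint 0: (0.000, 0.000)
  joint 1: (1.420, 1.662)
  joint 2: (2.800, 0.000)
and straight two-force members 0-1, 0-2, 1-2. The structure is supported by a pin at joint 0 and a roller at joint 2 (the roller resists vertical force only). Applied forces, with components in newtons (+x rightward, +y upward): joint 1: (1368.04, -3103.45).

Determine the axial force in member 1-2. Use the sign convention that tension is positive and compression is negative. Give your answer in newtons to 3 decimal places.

-3101.184

N=3 nodes, M=3 members, R=3 reactions → 2N=6, M+R=6
member 0 (0-1): L=2.1860, (cx,cy)=(0.6496,0.7603)
member 1 (0-2): L=2.8000, (cx,cy)=(1.0000,0.0000)
member 2 (1-2): L=2.1602, (cx,cy)=(0.6388,-0.7694)
solve A·x = −loads:
  F[0-1] = -943.7570 N (compression)
  F[0-2] = +1981.0904 N (tension)
  F[1-2] = -3101.1841 N (compression)
  Rx@0 = -1368.0400 N
  Ry@0 = +717.5280 N
  Ry@2 = +2385.9220 N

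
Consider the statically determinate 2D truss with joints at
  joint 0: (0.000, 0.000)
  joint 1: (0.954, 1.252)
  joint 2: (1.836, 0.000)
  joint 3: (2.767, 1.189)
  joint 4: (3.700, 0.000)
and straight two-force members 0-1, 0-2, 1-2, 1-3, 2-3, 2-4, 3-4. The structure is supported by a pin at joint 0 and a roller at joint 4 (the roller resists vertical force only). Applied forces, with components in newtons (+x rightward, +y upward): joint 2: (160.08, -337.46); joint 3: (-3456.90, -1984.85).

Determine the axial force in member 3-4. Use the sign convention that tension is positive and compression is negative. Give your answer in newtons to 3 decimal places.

-687.573

N=5 nodes, M=7 members, R=3 reactions → 2N=10, M+R=10
member 0 (0-1): L=1.5740, (cx,cy)=(0.6061,0.7954)
member 1 (0-2): L=1.8360, (cx,cy)=(1.0000,0.0000)
member 2 (1-2): L=1.5315, (cx,cy)=(0.5759,-0.8175)
member 3 (1-3): L=1.8141, (cx,cy)=(0.9994,-0.0347)
member 4 (2-3): L=1.5101, (cx,cy)=(0.6165,0.7874)
member 5 (2-4): L=1.8640, (cx,cy)=(1.0000,0.0000)
member 6 (3-4): L=1.5114, (cx,cy)=(0.6173,-0.7867)
solve A·x = −loads:
  F[0-1] = -2239.6086 N (compression)
  F[0-2] = -1939.4346 N (compression)
  F[1-2] = +2292.8690 N (tension)
  F[1-3] = -2679.4967 N (compression)
  F[2-3] = -1952.0946 N (compression)
  F[2-4] = +424.4558 N (tension)
  F[3-4] = -687.5731 N (compression)
  Rx@0 = +3296.8200 N
  Ry@0 = +1781.3904 N
  Ry@4 = +540.9196 N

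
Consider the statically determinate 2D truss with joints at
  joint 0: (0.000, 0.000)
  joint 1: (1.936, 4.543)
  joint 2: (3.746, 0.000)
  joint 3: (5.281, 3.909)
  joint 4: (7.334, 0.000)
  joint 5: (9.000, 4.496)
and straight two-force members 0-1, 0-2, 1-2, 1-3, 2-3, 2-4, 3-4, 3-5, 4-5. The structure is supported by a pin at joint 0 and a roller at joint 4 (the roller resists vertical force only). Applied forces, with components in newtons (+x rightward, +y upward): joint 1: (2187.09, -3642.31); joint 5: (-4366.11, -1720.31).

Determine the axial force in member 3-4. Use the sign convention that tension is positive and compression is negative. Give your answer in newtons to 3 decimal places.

-740.464

N=6 nodes, M=9 members, R=3 reactions → 2N=12, M+R=12
member 0 (0-1): L=4.9383, (cx,cy)=(0.3920,0.9199)
member 1 (0-2): L=3.7460, (cx,cy)=(1.0000,0.0000)
member 2 (1-2): L=4.8903, (cx,cy)=(0.3701,-0.9290)
member 3 (1-3): L=3.4046, (cx,cy)=(0.9825,-0.1862)
member 4 (2-3): L=4.1996, (cx,cy)=(0.3655,0.9308)
member 5 (2-4): L=3.5880, (cx,cy)=(1.0000,0.0000)
member 6 (3-4): L=4.4153, (cx,cy)=(0.4650,-0.8853)
member 7 (3-5): L=3.7650, (cx,cy)=(0.9878,0.1559)
member 8 (4-5): L=4.7947, (cx,cy)=(0.3475,0.9377)
solve A·x = −loads:
  F[0-1] = -3926.1280 N (compression)
  F[0-2] = -639.8340 N (compression)
  F[1-2] = +786.8776 N (tension)
  F[1-3] = -4089.0422 N (compression)
  F[2-3] = -785.3365 N (compression)
  F[2-4] = -61.5438 N (compression)
  F[3-4] = -740.4642 N (compression)
  F[3-5] = -4009.2988 N (compression)
  F[4-5] = -1168.0024 N (compression)
  Rx@0 = +2179.0200 N
  Ry@0 = +3611.8399 N
  Ry@4 = +1750.7801 N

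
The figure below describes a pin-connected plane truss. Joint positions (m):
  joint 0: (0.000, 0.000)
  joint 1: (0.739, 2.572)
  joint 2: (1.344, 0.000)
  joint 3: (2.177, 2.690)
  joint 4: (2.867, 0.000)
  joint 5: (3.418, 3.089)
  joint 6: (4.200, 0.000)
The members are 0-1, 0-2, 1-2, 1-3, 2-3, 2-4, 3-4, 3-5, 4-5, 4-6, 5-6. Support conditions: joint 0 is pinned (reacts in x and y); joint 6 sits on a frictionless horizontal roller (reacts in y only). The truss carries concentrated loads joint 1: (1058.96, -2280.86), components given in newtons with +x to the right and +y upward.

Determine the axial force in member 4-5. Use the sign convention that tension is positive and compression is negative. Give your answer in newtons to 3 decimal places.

N=7 nodes, M=11 members, R=3 reactions → 2N=14, M+R=14
member 0 (0-1): L=2.6761, (cx,cy)=(0.2762,0.9611)
member 1 (0-2): L=1.3440, (cx,cy)=(1.0000,0.0000)
member 2 (1-2): L=2.6422, (cx,cy)=(0.2290,-0.9734)
member 3 (1-3): L=1.4428, (cx,cy)=(0.9967,0.0818)
member 4 (2-3): L=2.8160, (cx,cy)=(0.2958,0.9552)
member 5 (2-4): L=1.5230, (cx,cy)=(1.0000,0.0000)
member 6 (3-4): L=2.7771, (cx,cy)=(0.2485,-0.9686)
member 7 (3-5): L=1.3036, (cx,cy)=(0.9520,0.3061)
member 8 (4-5): L=3.1378, (cx,cy)=(0.1756,0.9845)
member 9 (4-6): L=1.3330, (cx,cy)=(1.0000,0.0000)
member 10 (5-6): L=3.1864, (cx,cy)=(0.2454,-0.9694)
solve A·x = −loads:
  F[0-1] = -1280.8578 N (compression)
  F[0-2] = +1412.6716 N (tension)
  F[1-2] = -1174.8700 N (compression)
  F[1-3] = -1147.4985 N (compression)
  F[2-3] = +1197.2352 N (tension)
  F[2-4] = +789.5037 N (tension)
  F[3-4] = -1243.3140 N (compression)
  F[3-5] = -504.8163 N (compression)
  F[4-5] = +1223.3351 N (tension)
  F[4-6] = +265.7660 N (tension)
  F[5-6] = -1082.9275 N (compression)
  Rx@0 = -1058.9600 N
  Ry@0 = +1231.0503 N
  Ry@6 = +1049.8097 N

1223.335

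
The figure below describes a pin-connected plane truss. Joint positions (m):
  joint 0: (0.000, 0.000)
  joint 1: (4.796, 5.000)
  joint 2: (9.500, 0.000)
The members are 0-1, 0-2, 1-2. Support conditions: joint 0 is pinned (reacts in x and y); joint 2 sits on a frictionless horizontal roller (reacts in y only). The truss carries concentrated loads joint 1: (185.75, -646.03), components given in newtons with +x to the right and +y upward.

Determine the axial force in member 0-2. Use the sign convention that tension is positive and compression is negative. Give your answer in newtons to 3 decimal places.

398.811

N=3 nodes, M=3 members, R=3 reactions → 2N=6, M+R=6
member 0 (0-1): L=6.9283, (cx,cy)=(0.6922,0.7217)
member 1 (0-2): L=9.5000, (cx,cy)=(1.0000,0.0000)
member 2 (1-2): L=6.8650, (cx,cy)=(0.6852,-0.7283)
solve A·x = −loads:
  F[0-1] = -307.7888 N (compression)
  F[0-2] = +398.8111 N (tension)
  F[1-2] = -582.0196 N (compression)
  Rx@0 = -185.7500 N
  Ry@0 = +222.1237 N
  Ry@2 = +423.9063 N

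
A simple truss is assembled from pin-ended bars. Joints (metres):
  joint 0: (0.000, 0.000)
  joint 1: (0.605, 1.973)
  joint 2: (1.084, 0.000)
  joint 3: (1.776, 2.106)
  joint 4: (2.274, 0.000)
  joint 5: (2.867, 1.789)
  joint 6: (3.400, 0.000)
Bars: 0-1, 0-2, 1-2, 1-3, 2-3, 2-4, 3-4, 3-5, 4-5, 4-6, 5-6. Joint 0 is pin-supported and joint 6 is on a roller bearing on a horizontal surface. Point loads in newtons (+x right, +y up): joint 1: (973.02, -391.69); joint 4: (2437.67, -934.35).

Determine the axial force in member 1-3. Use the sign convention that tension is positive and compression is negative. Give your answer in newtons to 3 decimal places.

N=7 nodes, M=11 members, R=3 reactions → 2N=14, M+R=14
member 0 (0-1): L=2.0637, (cx,cy)=(0.2932,0.9561)
member 1 (0-2): L=1.0840, (cx,cy)=(1.0000,0.0000)
member 2 (1-2): L=2.0303, (cx,cy)=(0.2359,-0.9718)
member 3 (1-3): L=1.1785, (cx,cy)=(0.9936,0.1129)
member 4 (2-3): L=2.2168, (cx,cy)=(0.3122,0.9500)
member 5 (2-4): L=1.1900, (cx,cy)=(1.0000,0.0000)
member 6 (3-4): L=2.1641, (cx,cy)=(0.2301,-0.9732)
member 7 (3-5): L=1.1361, (cx,cy)=(0.9603,-0.2790)
member 8 (4-5): L=1.8847, (cx,cy)=(0.3146,0.9492)
member 9 (4-6): L=1.1260, (cx,cy)=(1.0000,0.0000)
member 10 (5-6): L=1.8667, (cx,cy)=(0.2855,-0.9584)
solve A·x = −loads:
  F[0-1] = -69.8587 N (compression)
  F[0-2] = +3431.1702 N (tension)
  F[1-2] = -438.3688 N (compression)
  F[1-3] = -895.8010 N (compression)
  F[2-3] = +448.4018 N (tension)
  F[2-4] = +3187.7731 N (tension)
  F[3-4] = -118.0092 N (compression)
  F[3-5] = -752.8456 N (compression)
  F[4-5] = +1105.3289 N (tension)
  F[4-6] = +375.1709 N (tension)
  F[5-6] = -1313.9505 N (compression)
  Rx@0 = -3410.6900 N
  Ry@0 = +66.7892 N
  Ry@6 = +1259.2508 N

-895.801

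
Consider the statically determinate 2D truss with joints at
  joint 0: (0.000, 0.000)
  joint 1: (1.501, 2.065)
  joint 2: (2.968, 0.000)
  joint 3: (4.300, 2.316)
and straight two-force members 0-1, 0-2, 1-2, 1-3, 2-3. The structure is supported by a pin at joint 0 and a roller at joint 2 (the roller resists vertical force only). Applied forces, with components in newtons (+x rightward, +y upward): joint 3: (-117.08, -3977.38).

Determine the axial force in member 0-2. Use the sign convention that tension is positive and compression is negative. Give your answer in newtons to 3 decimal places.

-1348.145

N=4 nodes, M=5 members, R=3 reactions → 2N=8, M+R=8
member 0 (0-1): L=2.5529, (cx,cy)=(0.5880,0.8089)
member 1 (0-2): L=2.9680, (cx,cy)=(1.0000,0.0000)
member 2 (1-2): L=2.5330, (cx,cy)=(0.5791,-0.8152)
member 3 (1-3): L=2.8102, (cx,cy)=(0.9960,0.0893)
member 4 (2-3): L=2.6717, (cx,cy)=(0.4986,0.8669)
solve A·x = −loads:
  F[0-1] = +2093.7823 N (tension)
  F[0-2] = -1348.1445 N (compression)
  F[1-2] = -1825.7785 N (compression)
  F[1-3] = +2297.6380 N (tension)
  F[2-3] = -4825.0094 N (compression)
  Rx@0 = +117.0800 N
  Ry@0 = -1693.6364 N
  Ry@2 = +5671.0164 N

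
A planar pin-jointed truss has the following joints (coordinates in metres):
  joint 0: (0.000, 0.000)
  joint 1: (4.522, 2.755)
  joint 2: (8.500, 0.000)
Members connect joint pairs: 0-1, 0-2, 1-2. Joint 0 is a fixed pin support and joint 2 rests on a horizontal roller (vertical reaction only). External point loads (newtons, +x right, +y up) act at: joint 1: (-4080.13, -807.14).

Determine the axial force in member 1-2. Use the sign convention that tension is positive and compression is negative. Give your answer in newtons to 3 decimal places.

N=3 nodes, M=3 members, R=3 reactions → 2N=6, M+R=6
member 0 (0-1): L=5.2951, (cx,cy)=(0.8540,0.5203)
member 1 (0-2): L=8.5000, (cx,cy)=(1.0000,0.0000)
member 2 (1-2): L=4.8389, (cx,cy)=(0.8221,-0.5693)
solve A·x = −loads:
  F[0-1] = -3267.7716 N (compression)
  F[0-2] = -1289.4837 N (compression)
  F[1-2] = +1568.5328 N (tension)
  Rx@0 = +4080.1300 N
  Ry@0 = +1700.1837 N
  Ry@2 = -893.0437 N

1568.533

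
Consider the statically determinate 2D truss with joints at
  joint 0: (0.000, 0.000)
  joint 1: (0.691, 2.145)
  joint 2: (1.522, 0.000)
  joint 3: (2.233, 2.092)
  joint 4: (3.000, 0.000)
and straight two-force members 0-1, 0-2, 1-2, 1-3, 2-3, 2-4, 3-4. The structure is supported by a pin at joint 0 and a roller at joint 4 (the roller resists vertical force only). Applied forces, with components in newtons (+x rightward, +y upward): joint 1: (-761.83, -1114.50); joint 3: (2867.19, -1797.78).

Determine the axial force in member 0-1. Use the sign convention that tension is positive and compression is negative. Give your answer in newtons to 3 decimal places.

N=5 nodes, M=7 members, R=3 reactions → 2N=10, M+R=10
member 0 (0-1): L=2.2536, (cx,cy)=(0.3066,0.9518)
member 1 (0-2): L=1.5220, (cx,cy)=(1.0000,0.0000)
member 2 (1-2): L=2.3003, (cx,cy)=(0.3613,-0.9325)
member 3 (1-3): L=1.5429, (cx,cy)=(0.9994,-0.0344)
member 4 (2-3): L=2.2095, (cx,cy)=(0.3218,0.9468)
member 5 (2-4): L=1.4780, (cx,cy)=(1.0000,0.0000)
member 6 (3-4): L=2.2282, (cx,cy)=(0.3442,-0.9389)
solve A·x = −loads:
  F[0-1] = +144.1989 N (tension)
  F[0-2] = +2061.1448 N (tension)
  F[1-2] = -1390.6353 N (compression)
  F[1-3] = +1309.1851 N (tension)
  F[2-3] = +1369.5697 N (tension)
  F[2-4] = +1118.0648 N (tension)
  F[3-4] = -3248.0331 N (compression)
  Rx@0 = -2105.3600 N
  Ry@0 = -137.2528 N
  Ry@4 = +3049.5328 N

144.199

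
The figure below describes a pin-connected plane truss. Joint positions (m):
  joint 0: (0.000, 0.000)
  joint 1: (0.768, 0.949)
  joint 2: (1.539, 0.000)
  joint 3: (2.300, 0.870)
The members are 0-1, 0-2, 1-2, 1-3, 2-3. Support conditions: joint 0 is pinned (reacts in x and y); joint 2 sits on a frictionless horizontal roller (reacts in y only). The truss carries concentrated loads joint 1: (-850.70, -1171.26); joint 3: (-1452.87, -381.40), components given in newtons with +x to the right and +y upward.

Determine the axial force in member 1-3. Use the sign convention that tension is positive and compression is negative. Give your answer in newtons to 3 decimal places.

N=4 nodes, M=5 members, R=3 reactions → 2N=8, M+R=8
member 0 (0-1): L=1.2208, (cx,cy)=(0.6291,0.7773)
member 1 (0-2): L=1.5390, (cx,cy)=(1.0000,0.0000)
member 2 (1-2): L=1.2227, (cx,cy)=(0.6306,-0.7761)
member 3 (1-3): L=1.5340, (cx,cy)=(0.9987,-0.0515)
member 4 (2-3): L=1.1559, (cx,cy)=(0.6584,0.7527)
solve A·x = −loads:
  F[0-1] = -2243.6241 N (compression)
  F[0-2] = -892.1500 N (compression)
  F[1-2] = +809.1649 N (tension)
  F[1-3] = -1072.3714 N (compression)
  F[2-3] = -580.0910 N (compression)
  Rx@0 = +2303.5700 N
  Ry@0 = +1744.0593 N
  Ry@2 = -191.3993 N

-1072.371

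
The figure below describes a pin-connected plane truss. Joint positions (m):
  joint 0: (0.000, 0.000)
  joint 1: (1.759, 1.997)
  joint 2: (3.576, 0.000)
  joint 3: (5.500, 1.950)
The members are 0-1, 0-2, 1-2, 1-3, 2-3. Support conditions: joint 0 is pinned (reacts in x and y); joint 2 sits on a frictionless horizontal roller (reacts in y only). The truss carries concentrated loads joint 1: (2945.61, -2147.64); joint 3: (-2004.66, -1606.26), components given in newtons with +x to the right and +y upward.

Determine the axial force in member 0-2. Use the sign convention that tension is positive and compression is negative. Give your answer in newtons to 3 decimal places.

654.861

N=4 nodes, M=5 members, R=3 reactions → 2N=8, M+R=8
member 0 (0-1): L=2.6612, (cx,cy)=(0.6610,0.7504)
member 1 (0-2): L=3.5760, (cx,cy)=(1.0000,0.0000)
member 2 (1-2): L=2.6999, (cx,cy)=(0.6730,-0.7397)
member 3 (1-3): L=3.7413, (cx,cy)=(0.9999,-0.0126)
member 4 (2-3): L=2.7394, (cx,cy)=(0.7023,0.7118)
solve A·x = −loads:
  F[0-1] = +432.8290 N (tension)
  F[0-2] = +654.8608 N (tension)
  F[1-2] = -3335.6472 N (compression)
  F[1-3] = -414.7092 N (compression)
  F[2-3] = -2263.8203 N (compression)
  Rx@0 = -940.9500 N
  Ry@0 = -324.7982 N
  Ry@2 = +4078.6982 N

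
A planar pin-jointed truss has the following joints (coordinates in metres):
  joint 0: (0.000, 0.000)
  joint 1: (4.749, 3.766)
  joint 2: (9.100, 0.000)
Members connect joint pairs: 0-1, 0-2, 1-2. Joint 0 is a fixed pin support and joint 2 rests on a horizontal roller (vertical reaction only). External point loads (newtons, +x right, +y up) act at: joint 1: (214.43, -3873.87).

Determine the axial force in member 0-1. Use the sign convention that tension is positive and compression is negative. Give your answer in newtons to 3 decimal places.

N=3 nodes, M=3 members, R=3 reactions → 2N=6, M+R=6
member 0 (0-1): L=6.0610, (cx,cy)=(0.7835,0.6213)
member 1 (0-2): L=9.1000, (cx,cy)=(1.0000,0.0000)
member 2 (1-2): L=5.7545, (cx,cy)=(0.7561,-0.6544)
solve A·x = −loads:
  F[0-1] = -2838.1454 N (compression)
  F[0-2] = +2438.2125 N (tension)
  F[1-2] = -3224.6903 N (compression)
  Rx@0 = -214.4300 N
  Ry@0 = +1763.4797 N
  Ry@2 = +2110.3903 N

-2838.145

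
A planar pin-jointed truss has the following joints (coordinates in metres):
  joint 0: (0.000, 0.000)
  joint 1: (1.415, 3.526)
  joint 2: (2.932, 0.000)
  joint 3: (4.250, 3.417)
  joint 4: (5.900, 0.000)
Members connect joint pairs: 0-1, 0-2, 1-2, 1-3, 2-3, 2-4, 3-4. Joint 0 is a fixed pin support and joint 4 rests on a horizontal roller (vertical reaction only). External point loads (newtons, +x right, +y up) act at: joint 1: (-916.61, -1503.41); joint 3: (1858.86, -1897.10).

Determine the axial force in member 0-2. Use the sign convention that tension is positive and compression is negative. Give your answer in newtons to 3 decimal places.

N=5 nodes, M=7 members, R=3 reactions → 2N=10, M+R=10
member 0 (0-1): L=3.7993, (cx,cy)=(0.3724,0.9281)
member 1 (0-2): L=2.9320, (cx,cy)=(1.0000,0.0000)
member 2 (1-2): L=3.8385, (cx,cy)=(0.3952,-0.9186)
member 3 (1-3): L=2.8371, (cx,cy)=(0.9993,-0.0384)
member 4 (2-3): L=3.6624, (cx,cy)=(0.3599,0.9330)
member 5 (2-4): L=2.9680, (cx,cy)=(1.0000,0.0000)
member 6 (3-4): L=3.7945, (cx,cy)=(0.4348,-0.9005)
solve A·x = −loads:
  F[0-1] = -1233.3476 N (compression)
  F[0-2] = +1401.5908 N (tension)
  F[1-2] = -416.6190 N (compression)
  F[1-3] = +622.3799 N (tension)
  F[2-3] = +410.1850 N (tension)
  F[2-4] = +1089.3241 N (tension)
  F[3-4] = -2505.1291 N (compression)
  Rx@0 = -942.2500 N
  Ry@0 = +1144.6188 N
  Ry@4 = +2255.8912 N

1401.591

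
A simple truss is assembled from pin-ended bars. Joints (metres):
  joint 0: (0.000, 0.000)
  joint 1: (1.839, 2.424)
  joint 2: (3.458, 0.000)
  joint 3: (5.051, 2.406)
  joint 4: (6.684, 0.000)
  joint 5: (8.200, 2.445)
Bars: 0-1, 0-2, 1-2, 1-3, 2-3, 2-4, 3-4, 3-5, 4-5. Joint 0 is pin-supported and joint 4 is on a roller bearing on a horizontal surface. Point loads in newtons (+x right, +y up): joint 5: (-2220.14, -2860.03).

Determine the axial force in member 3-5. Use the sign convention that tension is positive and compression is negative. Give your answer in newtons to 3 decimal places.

-450.297

N=6 nodes, M=9 members, R=3 reactions → 2N=12, M+R=12
member 0 (0-1): L=3.0426, (cx,cy)=(0.6044,0.7967)
member 1 (0-2): L=3.4580, (cx,cy)=(1.0000,0.0000)
member 2 (1-2): L=2.9150, (cx,cy)=(0.5554,-0.8316)
member 3 (1-3): L=3.2121, (cx,cy)=(1.0000,-0.0056)
member 4 (2-3): L=2.8856, (cx,cy)=(0.5521,0.8338)
member 5 (2-4): L=3.2260, (cx,cy)=(1.0000,0.0000)
member 6 (3-4): L=2.9078, (cx,cy)=(0.5616,-0.8274)
member 7 (3-5): L=3.1492, (cx,cy)=(0.9999,0.0124)
member 8 (4-5): L=2.8769, (cx,cy)=(0.5270,0.8499)
solve A·x = −loads:
  F[0-1] = -205.1534 N (compression)
  F[0-2] = -2096.1436 N (compression)
  F[1-2] = +198.1206 N (tension)
  F[1-3] = -234.0387 N (compression)
  F[2-3] = -197.5906 N (compression)
  F[2-4] = -1877.0235 N (compression)
  F[3-4] = +190.7911 N (tension)
  F[3-5] = -450.2966 N (compression)
  F[4-5] = -3358.6267 N (compression)
  Rx@0 = +2220.1400 N
  Ry@0 = +163.4406 N
  Ry@4 = +2696.5894 N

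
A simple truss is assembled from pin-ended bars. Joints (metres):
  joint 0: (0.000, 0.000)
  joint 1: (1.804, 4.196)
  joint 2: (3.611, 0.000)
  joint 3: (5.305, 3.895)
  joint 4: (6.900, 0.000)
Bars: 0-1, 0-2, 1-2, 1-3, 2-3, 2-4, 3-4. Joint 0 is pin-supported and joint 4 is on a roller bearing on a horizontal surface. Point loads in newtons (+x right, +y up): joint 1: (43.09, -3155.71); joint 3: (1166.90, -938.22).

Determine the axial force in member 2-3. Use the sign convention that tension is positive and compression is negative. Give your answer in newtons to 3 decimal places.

N=5 nodes, M=7 members, R=3 reactions → 2N=10, M+R=10
member 0 (0-1): L=4.5674, (cx,cy)=(0.3950,0.9187)
member 1 (0-2): L=3.6110, (cx,cy)=(1.0000,0.0000)
member 2 (1-2): L=4.5686, (cx,cy)=(0.3955,-0.9185)
member 3 (1-3): L=3.5139, (cx,cy)=(0.9963,-0.0857)
member 4 (2-3): L=4.2474, (cx,cy)=(0.3988,0.9170)
member 5 (2-4): L=3.2890, (cx,cy)=(1.0000,0.0000)
member 6 (3-4): L=4.2089, (cx,cy)=(0.3790,-0.9254)
solve A·x = −loads:
  F[0-1] = -2027.4707 N (compression)
  F[0-2] = +2010.7923 N (tension)
  F[1-2] = -1379.9989 N (compression)
  F[1-3] = -299.1607 N (compression)
  F[2-3] = +1382.1476 N (tension)
  F[2-4] = +913.7200 N (tension)
  F[3-4] = -2411.1467 N (compression)
  Rx@0 = -1209.9900 N
  Ry@0 = +1862.6200 N
  Ry@4 = +2231.3100 N

1382.148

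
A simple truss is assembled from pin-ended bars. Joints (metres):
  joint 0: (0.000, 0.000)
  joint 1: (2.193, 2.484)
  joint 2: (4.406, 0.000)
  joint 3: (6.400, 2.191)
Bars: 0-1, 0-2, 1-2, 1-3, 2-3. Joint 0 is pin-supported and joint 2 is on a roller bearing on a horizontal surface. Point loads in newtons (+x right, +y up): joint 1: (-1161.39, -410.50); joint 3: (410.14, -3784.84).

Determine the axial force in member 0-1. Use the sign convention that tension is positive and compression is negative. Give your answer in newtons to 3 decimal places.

1408.507

N=4 nodes, M=5 members, R=3 reactions → 2N=8, M+R=8
member 0 (0-1): L=3.3135, (cx,cy)=(0.6618,0.7497)
member 1 (0-2): L=4.4060, (cx,cy)=(1.0000,0.0000)
member 2 (1-2): L=3.3268, (cx,cy)=(0.6652,-0.7467)
member 3 (1-3): L=4.2172, (cx,cy)=(0.9976,-0.0695)
member 4 (2-3): L=2.9625, (cx,cy)=(0.6731,0.7396)
solve A·x = −loads:
  F[0-1] = +1408.5074 N (tension)
  F[0-2] = -1683.4442 N (compression)
  F[1-2] = -2302.0461 N (compression)
  F[1-3] = +3633.6929 N (tension)
  F[2-3] = -4776.2400 N (compression)
  Rx@0 = +751.2500 N
  Ry@0 = -1055.8916 N
  Ry@2 = +5251.2316 N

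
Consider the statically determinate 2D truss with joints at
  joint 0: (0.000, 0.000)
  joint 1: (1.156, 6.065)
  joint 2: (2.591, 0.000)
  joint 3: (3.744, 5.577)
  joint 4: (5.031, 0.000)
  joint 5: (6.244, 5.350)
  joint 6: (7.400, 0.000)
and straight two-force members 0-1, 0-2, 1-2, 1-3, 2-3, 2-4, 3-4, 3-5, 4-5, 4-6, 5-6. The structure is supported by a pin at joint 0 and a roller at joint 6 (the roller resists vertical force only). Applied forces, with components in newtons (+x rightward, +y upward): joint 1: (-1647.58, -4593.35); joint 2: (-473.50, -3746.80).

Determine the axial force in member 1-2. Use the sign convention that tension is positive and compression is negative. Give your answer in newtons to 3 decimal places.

3261.612

N=7 nodes, M=11 members, R=3 reactions → 2N=14, M+R=14
member 0 (0-1): L=6.1742, (cx,cy)=(0.1872,0.9823)
member 1 (0-2): L=2.5910, (cx,cy)=(1.0000,0.0000)
member 2 (1-2): L=6.2325, (cx,cy)=(0.2302,-0.9731)
member 3 (1-3): L=2.6336, (cx,cy)=(0.9827,-0.1853)
member 4 (2-3): L=5.6949, (cx,cy)=(0.2025,0.9793)
member 5 (2-4): L=2.4400, (cx,cy)=(1.0000,0.0000)
member 6 (3-4): L=5.7236, (cx,cy)=(0.2249,-0.9744)
member 7 (3-5): L=2.5103, (cx,cy)=(0.9959,-0.0904)
member 8 (4-5): L=5.4858, (cx,cy)=(0.2211,0.9752)
member 9 (4-6): L=2.3690, (cx,cy)=(1.0000,0.0000)
member 10 (5-6): L=5.4735, (cx,cy)=(0.2112,-0.9774)
solve A·x = −loads:
  F[0-1] = -7798.9736 N (compression)
  F[0-2] = -660.8689 N (compression)
  F[1-2] = +3261.6125 N (tension)
  F[1-3] = -573.5381 N (compression)
  F[2-3] = +584.9331 N (tension)
  F[2-4] = +445.1801 N (tension)
  F[3-4] = -669.4859 N (compression)
  F[3-5] = -295.8519 N (compression)
  F[4-5] = +668.8981 N (tension)
  F[4-6] = +146.7352 N (tension)
  F[5-6] = -694.7665 N (compression)
  Rx@0 = +2121.0800 N
  Ry@0 = +7661.0556 N
  Ry@6 = +679.0944 N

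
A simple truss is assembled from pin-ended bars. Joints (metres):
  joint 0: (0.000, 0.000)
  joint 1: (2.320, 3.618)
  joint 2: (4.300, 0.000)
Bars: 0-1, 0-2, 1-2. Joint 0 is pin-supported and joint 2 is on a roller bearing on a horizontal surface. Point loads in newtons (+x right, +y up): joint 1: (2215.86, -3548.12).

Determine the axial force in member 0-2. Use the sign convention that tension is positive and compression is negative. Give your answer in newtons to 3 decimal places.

2067.972

N=3 nodes, M=3 members, R=3 reactions → 2N=6, M+R=6
member 0 (0-1): L=4.2979, (cx,cy)=(0.5398,0.8418)
member 1 (0-2): L=4.3000, (cx,cy)=(1.0000,0.0000)
member 2 (1-2): L=4.1244, (cx,cy)=(0.4801,-0.8772)
solve A·x = −loads:
  F[0-1] = +273.9717 N (tension)
  F[0-2] = +2067.9720 N (tension)
  F[1-2] = -4307.6038 N (compression)
  Rx@0 = -2215.8600 N
  Ry@0 = -230.6288 N
  Ry@2 = +3778.7488 N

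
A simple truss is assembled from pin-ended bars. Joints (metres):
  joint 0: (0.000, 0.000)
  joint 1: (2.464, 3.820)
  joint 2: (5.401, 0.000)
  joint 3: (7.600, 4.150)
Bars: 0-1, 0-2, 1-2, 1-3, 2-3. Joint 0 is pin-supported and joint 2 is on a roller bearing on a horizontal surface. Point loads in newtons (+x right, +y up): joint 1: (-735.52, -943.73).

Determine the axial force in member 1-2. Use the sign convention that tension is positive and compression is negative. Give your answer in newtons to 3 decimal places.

113.116

N=4 nodes, M=5 members, R=3 reactions → 2N=8, M+R=8
member 0 (0-1): L=4.5457, (cx,cy)=(0.5420,0.8403)
member 1 (0-2): L=5.4010, (cx,cy)=(1.0000,0.0000)
member 2 (1-2): L=4.8185, (cx,cy)=(0.6095,-0.7928)
member 3 (1-3): L=5.1466, (cx,cy)=(0.9979,0.0641)
member 4 (2-3): L=4.6966, (cx,cy)=(0.4682,0.8836)
solve A·x = −loads:
  F[0-1] = -1229.7343 N (compression)
  F[0-2] = -68.9466 N (compression)
  F[1-2] = +113.1162 N (tension)
  F[1-3] = -0.0000 N (compression)
  F[2-3] = -0.0000 N (compression)
  Rx@0 = +735.5200 N
  Ry@0 = +1033.4052 N
  Ry@2 = -89.6752 N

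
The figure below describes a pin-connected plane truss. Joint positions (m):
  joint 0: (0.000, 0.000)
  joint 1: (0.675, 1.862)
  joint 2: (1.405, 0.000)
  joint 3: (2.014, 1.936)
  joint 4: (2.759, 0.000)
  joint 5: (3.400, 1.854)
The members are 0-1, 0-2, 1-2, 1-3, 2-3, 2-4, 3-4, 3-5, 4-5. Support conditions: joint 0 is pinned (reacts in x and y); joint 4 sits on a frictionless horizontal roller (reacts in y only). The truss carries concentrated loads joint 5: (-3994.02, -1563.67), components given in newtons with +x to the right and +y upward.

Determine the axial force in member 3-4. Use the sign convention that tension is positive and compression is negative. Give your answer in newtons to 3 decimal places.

N=6 nodes, M=9 members, R=3 reactions → 2N=12, M+R=12
member 0 (0-1): L=1.9806, (cx,cy)=(0.3408,0.9401)
member 1 (0-2): L=1.4050, (cx,cy)=(1.0000,0.0000)
member 2 (1-2): L=2.0000, (cx,cy)=(0.3650,-0.9310)
member 3 (1-3): L=1.3410, (cx,cy)=(0.9985,0.0552)
member 4 (2-3): L=2.0295, (cx,cy)=(0.3001,0.9539)
member 5 (2-4): L=1.3540, (cx,cy)=(1.0000,0.0000)
member 6 (3-4): L=2.0744, (cx,cy)=(0.3591,-0.9333)
member 7 (3-5): L=1.3884, (cx,cy)=(0.9983,-0.0591)
member 8 (4-5): L=1.9617, (cx,cy)=(0.3268,0.9451)
solve A·x = −loads:
  F[0-1] = -2468.4019 N (compression)
  F[0-2] = -3152.7628 N (compression)
  F[1-2] = +2390.8568 N (tension)
  F[1-3] = -1716.5415 N (compression)
  F[2-3] = -2333.4345 N (compression)
  F[2-4] = -1579.9002 N (compression)
  F[3-4] = +2701.0462 N (tension)
  F[3-5] = -3390.0928 N (compression)
  F[4-5] = -1866.3366 N (compression)
  Rx@0 = +3994.0200 N
  Ry@0 = +2320.6236 N
  Ry@4 = -756.9536 N

2701.046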